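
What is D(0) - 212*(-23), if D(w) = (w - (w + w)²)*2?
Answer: 4876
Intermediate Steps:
D(w) = -8*w² + 2*w (D(w) = (w - (2*w)²)*2 = (w - 4*w²)*2 = -8*w² + 2*w)
D(0) - 212*(-23) = 2*0*(1 - 4*0) - 212*(-23) = 2*0*(1 + 0) + 4876 = 2*0*1 + 4876 = 0 + 4876 = 4876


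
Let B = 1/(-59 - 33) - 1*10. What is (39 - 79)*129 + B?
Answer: -475641/92 ≈ -5170.0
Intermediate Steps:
B = -921/92 (B = 1/(-92) - 10 = -1/92 - 10 = -921/92 ≈ -10.011)
(39 - 79)*129 + B = (39 - 79)*129 - 921/92 = -40*129 - 921/92 = -5160 - 921/92 = -475641/92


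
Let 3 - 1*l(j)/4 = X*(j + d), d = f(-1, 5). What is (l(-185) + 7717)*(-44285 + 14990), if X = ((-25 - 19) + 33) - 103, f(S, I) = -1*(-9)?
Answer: 2124678465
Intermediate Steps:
f(S, I) = 9
X = -114 (X = (-44 + 33) - 103 = -11 - 103 = -114)
d = 9
l(j) = 4116 + 456*j (l(j) = 12 - (-456)*(j + 9) = 12 - (-456)*(9 + j) = 12 - 4*(-1026 - 114*j) = 12 + (4104 + 456*j) = 4116 + 456*j)
(l(-185) + 7717)*(-44285 + 14990) = ((4116 + 456*(-185)) + 7717)*(-44285 + 14990) = ((4116 - 84360) + 7717)*(-29295) = (-80244 + 7717)*(-29295) = -72527*(-29295) = 2124678465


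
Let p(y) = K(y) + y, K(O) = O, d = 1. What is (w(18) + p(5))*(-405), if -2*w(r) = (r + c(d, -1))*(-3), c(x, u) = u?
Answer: -28755/2 ≈ -14378.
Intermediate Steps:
w(r) = -3/2 + 3*r/2 (w(r) = -(r - 1)*(-3)/2 = -(-1 + r)*(-3)/2 = -(3 - 3*r)/2 = -3/2 + 3*r/2)
p(y) = 2*y (p(y) = y + y = 2*y)
(w(18) + p(5))*(-405) = ((-3/2 + (3/2)*18) + 2*5)*(-405) = ((-3/2 + 27) + 10)*(-405) = (51/2 + 10)*(-405) = (71/2)*(-405) = -28755/2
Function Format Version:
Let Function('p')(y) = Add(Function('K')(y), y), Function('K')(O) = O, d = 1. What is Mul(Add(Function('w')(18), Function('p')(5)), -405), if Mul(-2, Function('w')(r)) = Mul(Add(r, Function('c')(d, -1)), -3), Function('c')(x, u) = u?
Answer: Rational(-28755, 2) ≈ -14378.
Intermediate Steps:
Function('w')(r) = Add(Rational(-3, 2), Mul(Rational(3, 2), r)) (Function('w')(r) = Mul(Rational(-1, 2), Mul(Add(r, -1), -3)) = Mul(Rational(-1, 2), Mul(Add(-1, r), -3)) = Mul(Rational(-1, 2), Add(3, Mul(-3, r))) = Add(Rational(-3, 2), Mul(Rational(3, 2), r)))
Function('p')(y) = Mul(2, y) (Function('p')(y) = Add(y, y) = Mul(2, y))
Mul(Add(Function('w')(18), Function('p')(5)), -405) = Mul(Add(Add(Rational(-3, 2), Mul(Rational(3, 2), 18)), Mul(2, 5)), -405) = Mul(Add(Add(Rational(-3, 2), 27), 10), -405) = Mul(Add(Rational(51, 2), 10), -405) = Mul(Rational(71, 2), -405) = Rational(-28755, 2)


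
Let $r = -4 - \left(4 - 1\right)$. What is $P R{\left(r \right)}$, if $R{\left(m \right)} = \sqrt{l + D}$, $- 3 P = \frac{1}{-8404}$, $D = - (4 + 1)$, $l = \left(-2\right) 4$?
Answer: $\frac{i \sqrt{13}}{25212} \approx 0.00014301 i$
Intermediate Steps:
$r = -7$ ($r = -4 - \left(4 - 1\right) = -4 - 3 = -7$)
$l = -8$
$D = -5$ ($D = \left(-1\right) 5 = -5$)
$P = \frac{1}{25212}$ ($P = - \frac{1}{3 \left(-8404\right)} = \left(- \frac{1}{3}\right) \left(- \frac{1}{8404}\right) = \frac{1}{25212} \approx 3.9664 \cdot 10^{-5}$)
$R{\left(m \right)} = i \sqrt{13}$ ($R{\left(m \right)} = \sqrt{-8 - 5} = \sqrt{-13} = i \sqrt{13}$)
$P R{\left(r \right)} = \frac{i \sqrt{13}}{25212}$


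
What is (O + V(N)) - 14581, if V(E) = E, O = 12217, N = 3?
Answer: -2361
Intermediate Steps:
(O + V(N)) - 14581 = (12217 + 3) - 14581 = 12220 - 14581 = -2361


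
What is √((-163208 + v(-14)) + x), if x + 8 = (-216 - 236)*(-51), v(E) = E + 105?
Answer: I*√140073 ≈ 374.26*I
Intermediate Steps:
v(E) = 105 + E
x = 23044 (x = -8 + (-216 - 236)*(-51) = -8 - 452*(-51) = -8 + 23052 = 23044)
√((-163208 + v(-14)) + x) = √((-163208 + (105 - 14)) + 23044) = √((-163208 + 91) + 23044) = √(-163117 + 23044) = √(-140073) = I*√140073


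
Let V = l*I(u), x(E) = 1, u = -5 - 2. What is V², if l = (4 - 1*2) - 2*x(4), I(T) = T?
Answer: 0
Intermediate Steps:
u = -7
l = 0 (l = (4 - 1*2) - 2*1 = (4 - 2) - 2 = 2 - 2 = 0)
V = 0 (V = 0*(-7) = 0)
V² = 0² = 0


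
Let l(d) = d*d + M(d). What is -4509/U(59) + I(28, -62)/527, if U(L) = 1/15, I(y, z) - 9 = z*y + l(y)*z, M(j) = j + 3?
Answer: -35695902/527 ≈ -67734.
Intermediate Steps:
M(j) = 3 + j
l(d) = 3 + d + d**2 (l(d) = d*d + (3 + d) = d**2 + (3 + d) = 3 + d + d**2)
I(y, z) = 9 + y*z + z*(3 + y + y**2) (I(y, z) = 9 + (z*y + (3 + y + y**2)*z) = 9 + (y*z + z*(3 + y + y**2)) = 9 + y*z + z*(3 + y + y**2))
U(L) = 1/15
-4509/U(59) + I(28, -62)/527 = -4509/1/15 + (9 + 28*(-62) - 62*(3 + 28 + 28**2))/527 = -4509*15 + (9 - 1736 - 62*(3 + 28 + 784))*(1/527) = -67635 + (9 - 1736 - 62*815)*(1/527) = -67635 + (9 - 1736 - 50530)*(1/527) = -67635 - 52257*1/527 = -67635 - 52257/527 = -35695902/527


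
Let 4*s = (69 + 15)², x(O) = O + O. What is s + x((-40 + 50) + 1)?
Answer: 1786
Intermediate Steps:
x(O) = 2*O
s = 1764 (s = (69 + 15)²/4 = (¼)*84² = (¼)*7056 = 1764)
s + x((-40 + 50) + 1) = 1764 + 2*((-40 + 50) + 1) = 1764 + 2*(10 + 1) = 1764 + 2*11 = 1764 + 22 = 1786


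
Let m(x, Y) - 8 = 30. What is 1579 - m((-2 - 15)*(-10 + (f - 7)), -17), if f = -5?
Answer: 1541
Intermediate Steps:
m(x, Y) = 38 (m(x, Y) = 8 + 30 = 38)
1579 - m((-2 - 15)*(-10 + (f - 7)), -17) = 1579 - 1*38 = 1579 - 38 = 1541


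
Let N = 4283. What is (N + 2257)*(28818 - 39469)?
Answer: -69657540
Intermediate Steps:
(N + 2257)*(28818 - 39469) = (4283 + 2257)*(28818 - 39469) = 6540*(-10651) = -69657540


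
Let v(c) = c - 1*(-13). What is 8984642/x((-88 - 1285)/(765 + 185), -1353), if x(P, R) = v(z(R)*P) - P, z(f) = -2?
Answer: 8535409900/16469 ≈ 5.1827e+5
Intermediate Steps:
v(c) = 13 + c (v(c) = c + 13 = 13 + c)
x(P, R) = 13 - 3*P (x(P, R) = (13 - 2*P) - P = 13 - 3*P)
8984642/x((-88 - 1285)/(765 + 185), -1353) = 8984642/(13 - 3*(-88 - 1285)/(765 + 185)) = 8984642/(13 - (-4119)/950) = 8984642/(13 - 3*(-1373/950)) = 8984642/(13 + 4119/950) = 8984642/(16469/950) = 8984642*(950/16469) = 8535409900/16469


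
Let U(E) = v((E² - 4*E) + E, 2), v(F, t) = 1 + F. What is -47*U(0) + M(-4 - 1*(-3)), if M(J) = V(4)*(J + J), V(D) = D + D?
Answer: -63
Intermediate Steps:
V(D) = 2*D
M(J) = 16*J (M(J) = (2*4)*(J + J) = 8*(2*J) = 16*J)
U(E) = 1 + E² - 3*E (U(E) = 1 + ((E² - 4*E) + E) = 1 + (E² - 3*E) = 1 + E² - 3*E)
-47*U(0) + M(-4 - 1*(-3)) = -47*(1 + 0*(-3 + 0)) + 16*(-4 - 1*(-3)) = -47*(1 + 0*(-3)) + 16*(-4 + 3) = -47*(1 + 0) + 16*(-1) = -47*1 - 16 = -47 - 16 = -63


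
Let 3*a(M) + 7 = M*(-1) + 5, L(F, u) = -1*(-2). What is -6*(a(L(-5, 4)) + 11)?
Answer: -58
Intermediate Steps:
L(F, u) = 2
a(M) = -⅔ - M/3 (a(M) = -7/3 + (M*(-1) + 5)/3 = -7/3 + (-M + 5)/3 = -7/3 + (5 - M)/3 = -7/3 + (5/3 - M/3) = -⅔ - M/3)
-6*(a(L(-5, 4)) + 11) = -6*((-⅔ - ⅓*2) + 11) = -6*((-⅔ - ⅔) + 11) = -6*(-4/3 + 11) = -6*29/3 = -58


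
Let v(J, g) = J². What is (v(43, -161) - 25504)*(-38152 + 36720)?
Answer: 33873960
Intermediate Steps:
(v(43, -161) - 25504)*(-38152 + 36720) = (43² - 25504)*(-38152 + 36720) = (1849 - 25504)*(-1432) = -23655*(-1432) = 33873960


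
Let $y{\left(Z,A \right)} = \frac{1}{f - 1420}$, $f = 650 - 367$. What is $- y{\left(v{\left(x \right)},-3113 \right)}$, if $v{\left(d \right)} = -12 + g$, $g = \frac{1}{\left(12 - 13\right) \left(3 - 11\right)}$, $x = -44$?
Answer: $\frac{1}{1137} \approx 0.00087951$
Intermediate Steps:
$g = \frac{1}{8}$ ($g = \frac{1}{\left(-1\right) \left(-8\right)} = \frac{1}{8} \approx 0.125$)
$f = 283$ ($f = 650 - 367 = 283$)
$v{\left(d \right)} = - \frac{95}{8}$ ($v{\left(d \right)} = -12 + \frac{1}{8} = - \frac{95}{8}$)
$y{\left(Z,A \right)} = - \frac{1}{1137}$ ($y{\left(Z,A \right)} = \frac{1}{283 - 1420} = \frac{1}{-1137} = - \frac{1}{1137}$)
$- y{\left(v{\left(x \right)},-3113 \right)} = \left(-1\right) \left(- \frac{1}{1137}\right) = \frac{1}{1137}$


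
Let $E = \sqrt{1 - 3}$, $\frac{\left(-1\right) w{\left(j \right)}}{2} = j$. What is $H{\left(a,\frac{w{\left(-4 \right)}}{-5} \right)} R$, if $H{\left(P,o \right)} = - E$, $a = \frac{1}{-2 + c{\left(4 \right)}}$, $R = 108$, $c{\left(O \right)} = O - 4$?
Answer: $- 108 i \sqrt{2} \approx - 152.74 i$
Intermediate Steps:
$c{\left(O \right)} = -4 + O$
$w{\left(j \right)} = - 2 j$
$E = i \sqrt{2}$ ($E = \sqrt{-2} = i \sqrt{2} \approx 1.4142 i$)
$a = - \frac{1}{2}$ ($a = \frac{1}{-2 + \left(-4 + 4\right)} = \frac{1}{-2 + 0} = \frac{1}{-2} = - \frac{1}{2} \approx -0.5$)
$H{\left(P,o \right)} = - i \sqrt{2}$
$H{\left(a,\frac{w{\left(-4 \right)}}{-5} \right)} R = - i \sqrt{2} \cdot 108 = - 108 i \sqrt{2}$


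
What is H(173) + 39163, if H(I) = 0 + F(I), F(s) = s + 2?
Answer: 39338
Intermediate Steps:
F(s) = 2 + s
H(I) = 2 + I (H(I) = 0 + (2 + I) = 2 + I)
H(173) + 39163 = (2 + 173) + 39163 = 175 + 39163 = 39338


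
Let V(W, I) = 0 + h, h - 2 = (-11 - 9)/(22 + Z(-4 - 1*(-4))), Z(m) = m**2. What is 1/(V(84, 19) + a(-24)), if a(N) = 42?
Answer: 11/474 ≈ 0.023207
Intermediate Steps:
h = 12/11 (h = 2 + (-11 - 9)/(22 + (-4 - 1*(-4))**2) = 2 - 20/(22 + (-4 + 4)**2) = 2 - 20/(22 + 0**2) = 2 - 20/(22 + 0) = 2 - 20/22 = 2 - 20*1/22 = 2 - 10/11 = 12/11 ≈ 1.0909)
V(W, I) = 12/11 (V(W, I) = 0 + 12/11 = 12/11)
1/(V(84, 19) + a(-24)) = 1/(12/11 + 42) = 1/(474/11) = 11/474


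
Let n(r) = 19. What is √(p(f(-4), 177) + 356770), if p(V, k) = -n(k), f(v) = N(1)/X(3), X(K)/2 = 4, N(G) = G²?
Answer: 3*√39639 ≈ 597.29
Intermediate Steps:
X(K) = 8 (X(K) = 2*4 = 8)
f(v) = ⅛ (f(v) = 1²/8 = 1*(⅛) = ⅛)
p(V, k) = -19 (p(V, k) = -1*19 = -19)
√(p(f(-4), 177) + 356770) = √(-19 + 356770) = √356751 = 3*√39639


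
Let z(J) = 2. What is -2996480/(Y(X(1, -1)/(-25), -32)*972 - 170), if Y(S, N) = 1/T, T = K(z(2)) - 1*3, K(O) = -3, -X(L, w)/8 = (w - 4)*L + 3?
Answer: 749120/83 ≈ 9025.5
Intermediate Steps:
X(L, w) = -24 - 8*L*(-4 + w) (X(L, w) = -8*((w - 4)*L + 3) = -8*((-4 + w)*L + 3) = -8*(L*(-4 + w) + 3) = -8*(3 + L*(-4 + w)) = -24 - 8*L*(-4 + w))
T = -6 (T = -3 - 1*3 = -3 - 3 = -6)
Y(S, N) = -⅙ (Y(S, N) = 1/(-6) = -⅙)
-2996480/(Y(X(1, -1)/(-25), -32)*972 - 170) = -2996480/(-⅙*972 - 170) = -2996480/(-162 - 170) = -2996480/(-332) = -2996480*(-1/332) = 749120/83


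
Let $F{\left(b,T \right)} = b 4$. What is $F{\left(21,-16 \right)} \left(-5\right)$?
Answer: $-420$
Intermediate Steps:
$F{\left(b,T \right)} = 4 b$
$F{\left(21,-16 \right)} \left(-5\right) = 4 \cdot 21 \left(-5\right) = 84 \left(-5\right) = -420$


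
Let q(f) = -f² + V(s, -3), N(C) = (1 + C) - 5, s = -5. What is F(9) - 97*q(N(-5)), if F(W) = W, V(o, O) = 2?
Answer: 7672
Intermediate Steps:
N(C) = -4 + C
q(f) = 2 - f² (q(f) = -f² + 2 = 2 - f²)
F(9) - 97*q(N(-5)) = 9 - 97*(2 - (-4 - 5)²) = 9 - 97*(2 - 1*(-9)²) = 9 - 97*(2 - 1*81) = 9 - 97*(2 - 81) = 9 - 97*(-79) = 9 + 7663 = 7672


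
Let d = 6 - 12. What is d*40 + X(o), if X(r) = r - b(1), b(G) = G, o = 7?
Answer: -234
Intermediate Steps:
d = -6
X(r) = -1 + r (X(r) = r - 1*1 = r - 1 = -1 + r)
d*40 + X(o) = -6*40 + (-1 + 7) = -240 + 6 = -234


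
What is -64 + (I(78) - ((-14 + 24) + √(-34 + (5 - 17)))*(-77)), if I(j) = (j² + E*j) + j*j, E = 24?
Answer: 14746 + 77*I*√46 ≈ 14746.0 + 522.24*I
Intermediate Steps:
I(j) = 2*j² + 24*j (I(j) = (j² + 24*j) + j*j = (j² + 24*j) + j² = 2*j² + 24*j)
-64 + (I(78) - ((-14 + 24) + √(-34 + (5 - 17)))*(-77)) = -64 + (2*78*(12 + 78) - ((-14 + 24) + √(-34 + (5 - 17)))*(-77)) = -64 + (2*78*90 - (10 + √(-34 - 12))*(-77)) = -64 + (14040 - (10 + √(-46))*(-77)) = -64 + (14040 - (10 + I*√46)*(-77)) = -64 + (14040 - (-770 - 77*I*√46)) = -64 + (14040 + (770 + 77*I*√46)) = -64 + (14810 + 77*I*√46) = 14746 + 77*I*√46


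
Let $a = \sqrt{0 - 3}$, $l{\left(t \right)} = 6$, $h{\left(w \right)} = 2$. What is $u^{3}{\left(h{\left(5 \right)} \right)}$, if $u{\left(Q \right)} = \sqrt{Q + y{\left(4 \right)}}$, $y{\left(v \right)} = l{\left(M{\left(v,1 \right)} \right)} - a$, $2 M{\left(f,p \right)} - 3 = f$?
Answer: $\left(8 - i \sqrt{3}\right)^{\frac{3}{2}} \approx 22.231 - 7.3627 i$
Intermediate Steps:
$M{\left(f,p \right)} = \frac{3}{2} + \frac{f}{2}$
$a = i \sqrt{3}$ ($a = \sqrt{-3} = i \sqrt{3} \approx 1.732 i$)
$y{\left(v \right)} = 6 - i \sqrt{3}$
$u{\left(Q \right)} = \sqrt{6 + Q - i \sqrt{3}}$ ($u{\left(Q \right)} = \sqrt{Q + \left(6 - i \sqrt{3}\right)} = \sqrt{6 + Q - i \sqrt{3}}$)
$u^{3}{\left(h{\left(5 \right)} \right)} = \left(\sqrt{6 + 2 - i \sqrt{3}}\right)^{3} = \left(\sqrt{8 - i \sqrt{3}}\right)^{3} = \left(8 - i \sqrt{3}\right)^{\frac{3}{2}}$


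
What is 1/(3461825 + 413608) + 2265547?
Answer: 8779975606852/3875433 ≈ 2.2655e+6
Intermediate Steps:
1/(3461825 + 413608) + 2265547 = 1/3875433 + 2265547 = 8779975606852/3875433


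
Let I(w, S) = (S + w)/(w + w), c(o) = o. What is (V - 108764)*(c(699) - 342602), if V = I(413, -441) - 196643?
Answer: 6160755285545/59 ≈ 1.0442e+11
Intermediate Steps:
I(w, S) = (S + w)/(2*w) (I(w, S) = (S + w)/((2*w)) = (S + w)*(1/(2*w)) = (S + w)/(2*w))
V = -11601939/59 (V = (½)*(-441 + 413)/413 - 196643 = (½)*(1/413)*(-28) - 196643 = -2/59 - 196643 = -11601939/59 ≈ -1.9664e+5)
(V - 108764)*(c(699) - 342602) = (-11601939/59 - 108764)*(699 - 342602) = -18019015/59*(-341903) = 6160755285545/59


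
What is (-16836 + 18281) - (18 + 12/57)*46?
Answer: 11539/19 ≈ 607.32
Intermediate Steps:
(-16836 + 18281) - (18 + 12/57)*46 = 1445 - (18 + 12*(1/57))*46 = 1445 - (18 + 4/19)*46 = 1445 - 346*46/19 = 1445 - 1*15916/19 = 1445 - 15916/19 = 11539/19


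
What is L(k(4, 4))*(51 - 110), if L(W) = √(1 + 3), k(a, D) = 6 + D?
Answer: -118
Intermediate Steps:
L(W) = 2 (L(W) = √4 = 2)
L(k(4, 4))*(51 - 110) = 2*(51 - 110) = 2*(-59) = -118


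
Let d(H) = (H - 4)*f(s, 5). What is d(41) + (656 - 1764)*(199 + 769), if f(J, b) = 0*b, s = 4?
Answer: -1072544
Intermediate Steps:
f(J, b) = 0
d(H) = 0 (d(H) = (H - 4)*0 = (-4 + H)*0 = 0)
d(41) + (656 - 1764)*(199 + 769) = 0 + (656 - 1764)*(199 + 769) = 0 - 1108*968 = 0 - 1072544 = -1072544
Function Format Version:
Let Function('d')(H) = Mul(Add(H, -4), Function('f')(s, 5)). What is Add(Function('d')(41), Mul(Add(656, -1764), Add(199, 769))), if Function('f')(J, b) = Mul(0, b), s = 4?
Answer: -1072544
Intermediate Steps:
Function('f')(J, b) = 0
Function('d')(H) = 0 (Function('d')(H) = Mul(Add(H, -4), 0) = Mul(Add(-4, H), 0) = 0)
Add(Function('d')(41), Mul(Add(656, -1764), Add(199, 769))) = Add(0, Mul(Add(656, -1764), Add(199, 769))) = Add(0, Mul(-1108, 968)) = Add(0, -1072544) = -1072544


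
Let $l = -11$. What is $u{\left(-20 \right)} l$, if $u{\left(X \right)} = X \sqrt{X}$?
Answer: $440 i \sqrt{5} \approx 983.87 i$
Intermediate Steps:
$u{\left(X \right)} = X^{\frac{3}{2}}$
$u{\left(-20 \right)} l = \left(-20\right)^{\frac{3}{2}} \left(-11\right) = - 40 i \sqrt{5} \left(-11\right) = 440 i \sqrt{5}$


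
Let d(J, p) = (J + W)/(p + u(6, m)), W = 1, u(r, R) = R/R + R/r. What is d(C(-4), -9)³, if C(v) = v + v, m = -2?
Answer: 9261/15625 ≈ 0.59270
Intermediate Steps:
u(r, R) = 1 + R/r
C(v) = 2*v
d(J, p) = (1 + J)/(⅔ + p) (d(J, p) = (J + 1)/(p + (-2 + 6)/6) = (1 + J)/(p + (⅙)*4) = (1 + J)/(p + ⅔) = (1 + J)/(⅔ + p))
d(C(-4), -9)³ = (3*(1 + 2*(-4))/(2 + 3*(-9)))³ = (3*(1 - 8)/(2 - 27))³ = (3*(-7)/(-25))³ = (3*(-1/25)*(-7))³ = (21/25)³ = 9261/15625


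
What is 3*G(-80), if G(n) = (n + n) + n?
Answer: -720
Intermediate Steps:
G(n) = 3*n (G(n) = 2*n + n = 3*n)
3*G(-80) = 3*(3*(-80)) = 3*(-240) = -720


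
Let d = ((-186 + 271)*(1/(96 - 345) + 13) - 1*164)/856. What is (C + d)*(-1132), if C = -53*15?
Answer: 23943958724/26643 ≈ 8.9870e+5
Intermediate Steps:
C = -795
d = 29278/26643 (d = (85*(1/(-249) + 13) - 164)*(1/856) = (85*(-1/249 + 13) - 164)*(1/856) = (85*(3236/249) - 164)*(1/856) = (275060/249 - 164)*(1/856) = (234224/249)*(1/856) = 29278/26643 ≈ 1.0989)
(C + d)*(-1132) = (-795 + 29278/26643)*(-1132) = -21151907/26643*(-1132) = 23943958724/26643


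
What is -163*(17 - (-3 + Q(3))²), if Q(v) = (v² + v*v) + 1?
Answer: 38957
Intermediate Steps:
Q(v) = 1 + 2*v² (Q(v) = (v² + v²) + 1 = 2*v² + 1 = 1 + 2*v²)
-163*(17 - (-3 + Q(3))²) = -163*(17 - (-3 + (1 + 2*3²))²) = -163*(17 - (-3 + (1 + 2*9))²) = -163*(17 - (-3 + (1 + 18))²) = -163*(17 - (-3 + 19)²) = -163*(17 - 1*16²) = -163*(17 - 1*256) = -163*(17 - 256) = -163*(-239) = 38957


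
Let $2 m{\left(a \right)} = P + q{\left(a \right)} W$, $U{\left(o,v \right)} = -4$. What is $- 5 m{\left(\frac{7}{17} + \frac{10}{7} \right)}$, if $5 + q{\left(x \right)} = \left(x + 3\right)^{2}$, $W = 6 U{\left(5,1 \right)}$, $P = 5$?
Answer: $\frac{30962495}{28322} \approx 1093.2$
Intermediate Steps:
$W = -24$ ($W = 6 \left(-4\right) = -24$)
$q{\left(x \right)} = -5 + \left(3 + x\right)^{2}$ ($q{\left(x \right)} = -5 + \left(x + 3\right)^{2} = -5 + \left(3 + x\right)^{2}$)
$m{\left(a \right)} = \frac{125}{2} - 12 \left(3 + a\right)^{2}$ ($m{\left(a \right)} = \frac{5 + \left(-5 + \left(3 + a\right)^{2}\right) \left(-24\right)}{2} = \frac{5 - \left(-120 + 24 \left(3 + a\right)^{2}\right)}{2} = \frac{125 - 24 \left(3 + a\right)^{2}}{2} = \frac{125}{2} - 12 \left(3 + a\right)^{2}$)
$- 5 m{\left(\frac{7}{17} + \frac{10}{7} \right)} = - 5 \left(\frac{125}{2} - 12 \left(3 + \left(\frac{7}{17} + \frac{10}{7}\right)\right)^{2}\right) = - 5 \left(\frac{125}{2} - 12 \left(3 + \frac{219}{119}\right)^{2}\right) = - 5 \left(\frac{125}{2} - 12 \left(\frac{576}{119}\right)^{2}\right) = - 5 \left(\frac{125}{2} - \frac{3981312}{14161}\right) = \left(-5\right) \left(- \frac{6192499}{28322}\right) = \frac{30962495}{28322}$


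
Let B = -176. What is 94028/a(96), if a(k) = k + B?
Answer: -23507/20 ≈ -1175.3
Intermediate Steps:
a(k) = -176 + k (a(k) = k - 176 = -176 + k)
94028/a(96) = 94028/(-176 + 96) = 94028/(-80) = 94028*(-1/80) = -23507/20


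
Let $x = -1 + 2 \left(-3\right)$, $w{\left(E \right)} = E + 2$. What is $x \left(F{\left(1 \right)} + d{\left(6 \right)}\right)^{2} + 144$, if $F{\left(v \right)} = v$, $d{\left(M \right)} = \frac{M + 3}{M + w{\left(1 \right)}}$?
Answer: $116$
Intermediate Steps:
$w{\left(E \right)} = 2 + E$
$d{\left(M \right)} = 1$ ($d{\left(M \right)} = \frac{M + 3}{M + \left(2 + 1\right)} = \frac{3 + M}{M + 3} = \frac{3 + M}{3 + M} = 1$)
$x = -7$ ($x = -1 - 6 = -7$)
$x \left(F{\left(1 \right)} + d{\left(6 \right)}\right)^{2} + 144 = - 7 \left(1 + 1\right)^{2} + 144 = - 7 \cdot 2^{2} + 144 = \left(-7\right) 4 + 144 = -28 + 144 = 116$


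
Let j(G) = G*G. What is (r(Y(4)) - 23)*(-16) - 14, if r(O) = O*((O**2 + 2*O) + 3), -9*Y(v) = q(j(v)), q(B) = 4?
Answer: 270034/729 ≈ 370.42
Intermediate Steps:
j(G) = G**2
Y(v) = -4/9 (Y(v) = -1/9*4 = -4/9)
r(O) = O*(3 + O**2 + 2*O)
(r(Y(4)) - 23)*(-16) - 14 = (-4*(3 + (-4/9)**2 + 2*(-4/9))/9 - 23)*(-16) - 14 = (-4*(3 + 16/81 - 8/9)/9 - 23)*(-16) - 14 = (-4/9*187/81 - 23)*(-16) - 14 = (-748/729 - 23)*(-16) - 14 = -17515/729*(-16) - 14 = 280240/729 - 14 = 270034/729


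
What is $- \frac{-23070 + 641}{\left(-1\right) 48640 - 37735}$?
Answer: $- \frac{22429}{86375} \approx -0.25967$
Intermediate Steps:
$- \frac{-23070 + 641}{\left(-1\right) 48640 - 37735} = - \frac{-22429}{-48640 - 37735} = - \frac{-22429}{-86375} = - \frac{\left(-22429\right) \left(-1\right)}{86375} = \left(-1\right) \frac{22429}{86375} = - \frac{22429}{86375}$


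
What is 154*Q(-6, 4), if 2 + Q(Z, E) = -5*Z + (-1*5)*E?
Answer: 1232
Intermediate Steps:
Q(Z, E) = -2 - 5*E - 5*Z (Q(Z, E) = -2 + (-5*Z + (-1*5)*E) = -2 + (-5*Z - 5*E) = -2 + (-5*E - 5*Z) = -2 - 5*E - 5*Z)
154*Q(-6, 4) = 154*(-2 - 5*4 - 5*(-6)) = 154*(-2 - 20 + 30) = 154*8 = 1232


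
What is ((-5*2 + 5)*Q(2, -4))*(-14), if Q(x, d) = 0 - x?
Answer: -140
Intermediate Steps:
Q(x, d) = -x
((-5*2 + 5)*Q(2, -4))*(-14) = ((-5*2 + 5)*(-1*2))*(-14) = ((-10 + 5)*(-2))*(-14) = -5*(-2)*(-14) = 10*(-14) = -140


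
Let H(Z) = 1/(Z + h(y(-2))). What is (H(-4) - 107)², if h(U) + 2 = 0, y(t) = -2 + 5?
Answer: 413449/36 ≈ 11485.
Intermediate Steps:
y(t) = 3
h(U) = -2 (h(U) = -2 + 0 = -2)
H(Z) = 1/(-2 + Z) (H(Z) = 1/(Z - 2) = 1/(-2 + Z))
(H(-4) - 107)² = (1/(-2 - 4) - 107)² = (1/(-6) - 107)² = (-⅙ - 107)² = (-643/6)² = 413449/36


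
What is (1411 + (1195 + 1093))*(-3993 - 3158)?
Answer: -26451549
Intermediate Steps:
(1411 + (1195 + 1093))*(-3993 - 3158) = (1411 + 2288)*(-7151) = 3699*(-7151) = -26451549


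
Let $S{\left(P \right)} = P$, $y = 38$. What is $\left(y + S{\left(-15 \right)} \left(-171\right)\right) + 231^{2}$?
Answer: $55964$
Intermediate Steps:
$\left(y + S{\left(-15 \right)} \left(-171\right)\right) + 231^{2} = \left(38 - -2565\right) + 231^{2} = \left(38 + 2565\right) + 53361 = 2603 + 53361 = 55964$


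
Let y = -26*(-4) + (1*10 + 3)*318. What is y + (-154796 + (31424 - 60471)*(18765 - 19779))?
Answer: 29303100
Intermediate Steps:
y = 4238 (y = 104 + (10 + 3)*318 = 104 + 13*318 = 104 + 4134 = 4238)
y + (-154796 + (31424 - 60471)*(18765 - 19779)) = 4238 + (-154796 + (31424 - 60471)*(18765 - 19779)) = 4238 + (-154796 - 29047*(-1014)) = 4238 + (-154796 + 29453658) = 4238 + 29298862 = 29303100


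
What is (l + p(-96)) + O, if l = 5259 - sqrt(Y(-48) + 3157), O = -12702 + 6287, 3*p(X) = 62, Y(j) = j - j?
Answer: -3406/3 - sqrt(3157) ≈ -1191.5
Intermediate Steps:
Y(j) = 0
p(X) = 62/3 (p(X) = (1/3)*62 = 62/3)
O = -6415
l = 5259 - sqrt(3157) (l = 5259 - sqrt(0 + 3157) = 5259 - sqrt(3157) ≈ 5202.8)
(l + p(-96)) + O = ((5259 - sqrt(3157)) + 62/3) - 6415 = (15839/3 - sqrt(3157)) - 6415 = -3406/3 - sqrt(3157)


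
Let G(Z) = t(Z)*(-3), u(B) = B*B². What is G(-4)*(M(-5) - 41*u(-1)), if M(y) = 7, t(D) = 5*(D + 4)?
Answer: 0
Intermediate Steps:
t(D) = 20 + 5*D (t(D) = 5*(4 + D) = 20 + 5*D)
u(B) = B³
G(Z) = -60 - 15*Z (G(Z) = (20 + 5*Z)*(-3) = -60 - 15*Z)
G(-4)*(M(-5) - 41*u(-1)) = (-60 - 15*(-4))*(7 - 41*(-1)³) = (-60 + 60)*(7 - 41*(-1)) = 0*(7 + 41) = 0*48 = 0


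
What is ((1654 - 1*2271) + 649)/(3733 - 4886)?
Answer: -32/1153 ≈ -0.027754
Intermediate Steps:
((1654 - 1*2271) + 649)/(3733 - 4886) = ((1654 - 2271) + 649)/(-1153) = (-617 + 649)*(-1/1153) = 32*(-1/1153) = -32/1153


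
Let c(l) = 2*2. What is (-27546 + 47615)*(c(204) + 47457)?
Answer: 952494809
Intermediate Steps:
c(l) = 4
(-27546 + 47615)*(c(204) + 47457) = (-27546 + 47615)*(4 + 47457) = 20069*47461 = 952494809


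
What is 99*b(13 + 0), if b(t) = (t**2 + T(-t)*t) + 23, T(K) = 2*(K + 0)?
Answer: -14454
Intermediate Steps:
T(K) = 2*K
b(t) = 23 - t**2 (b(t) = (t**2 + (2*(-t))*t) + 23 = (t**2 + (-2*t)*t) + 23 = (t**2 - 2*t**2) + 23 = -t**2 + 23 = 23 - t**2)
99*b(13 + 0) = 99*(23 - (13 + 0)**2) = 99*(23 - 1*13**2) = 99*(23 - 1*169) = 99*(23 - 169) = 99*(-146) = -14454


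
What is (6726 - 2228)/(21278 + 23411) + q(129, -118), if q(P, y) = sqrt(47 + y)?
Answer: 4498/44689 + I*sqrt(71) ≈ 0.10065 + 8.4261*I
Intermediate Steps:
(6726 - 2228)/(21278 + 23411) + q(129, -118) = (6726 - 2228)/(21278 + 23411) + sqrt(47 - 118) = 4498/44689 + sqrt(-71) = 4498*(1/44689) + I*sqrt(71) = 4498/44689 + I*sqrt(71)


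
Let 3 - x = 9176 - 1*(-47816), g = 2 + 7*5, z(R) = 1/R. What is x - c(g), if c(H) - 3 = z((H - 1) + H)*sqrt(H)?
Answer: -56992 - sqrt(37)/73 ≈ -56992.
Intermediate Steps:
g = 37 (g = 2 + 35 = 37)
x = -56989 (x = 3 - (9176 - 1*(-47816)) = 3 - (9176 + 47816) = 3 - 1*56992 = 3 - 56992 = -56989)
c(H) = 3 + sqrt(H)/(-1 + 2*H) (c(H) = 3 + sqrt(H)/((H - 1) + H) = 3 + sqrt(H)/((-1 + H) + H) = 3 + sqrt(H)/(-1 + 2*H))
x - c(g) = -56989 - (-3 + sqrt(37) + 6*37)/(-1 + 2*37) = -56989 - (-3 + sqrt(37) + 222)/(-1 + 74) = -56989 - (219 + sqrt(37))/73 = -56989 - (3 + sqrt(37)/73) = -56989 + (-3 - sqrt(37)/73) = -56992 - sqrt(37)/73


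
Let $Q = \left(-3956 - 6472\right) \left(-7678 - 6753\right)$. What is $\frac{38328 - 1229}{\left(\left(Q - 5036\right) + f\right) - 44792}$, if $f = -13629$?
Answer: $\frac{37099}{150423011} \approx 0.00024663$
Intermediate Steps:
$Q = 150486468$ ($Q = \left(-10428\right) \left(-14431\right) = 150486468$)
$\frac{38328 - 1229}{\left(\left(Q - 5036\right) + f\right) - 44792} = \frac{38328 - 1229}{\left(\left(150486468 - 5036\right) - 13629\right) - 44792} = \frac{37099}{\left(150481432 - 13629\right) - 44792} = \frac{37099}{150467803 - 44792} = \frac{37099}{150423011}$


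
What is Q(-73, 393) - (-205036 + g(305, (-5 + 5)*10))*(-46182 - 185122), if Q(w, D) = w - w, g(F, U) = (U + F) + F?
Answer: -47284551504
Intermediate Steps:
g(F, U) = U + 2*F (g(F, U) = (F + U) + F = U + 2*F)
Q(w, D) = 0
Q(-73, 393) - (-205036 + g(305, (-5 + 5)*10))*(-46182 - 185122) = 0 - (-205036 + ((-5 + 5)*10 + 2*305))*(-46182 - 185122) = 0 - (-205036 + (0*10 + 610))*(-231304) = 0 - (-205036 + (0 + 610))*(-231304) = 0 - (-205036 + 610)*(-231304) = 0 - (-204426)*(-231304) = 0 - 1*47284551504 = 0 - 47284551504 = -47284551504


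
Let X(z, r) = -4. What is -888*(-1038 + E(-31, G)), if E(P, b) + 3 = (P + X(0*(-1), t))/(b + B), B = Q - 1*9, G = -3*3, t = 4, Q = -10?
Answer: 923298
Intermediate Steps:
G = -9
B = -19 (B = -10 - 1*9 = -10 - 9 = -19)
E(P, b) = -3 + (-4 + P)/(-19 + b) (E(P, b) = -3 + (P - 4)/(b - 19) = -3 + (-4 + P)/(-19 + b))
-888*(-1038 + E(-31, G)) = -888*(-1038 + (53 - 31 - 3*(-9))/(-19 - 9)) = -888*(-1038 + (53 - 31 + 27)/(-28)) = -888*(-1038 - 1/28*49) = -888*(-1038 - 7/4) = -888*(-4159/4) = 923298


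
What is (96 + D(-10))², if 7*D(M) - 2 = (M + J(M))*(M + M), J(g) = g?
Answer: 1153476/49 ≈ 23540.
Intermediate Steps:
D(M) = 2/7 + 4*M²/7 (D(M) = 2/7 + ((M + M)*(M + M))/7 = 2/7 + ((2*M)*(2*M))/7 = 2/7 + (4*M²)/7 = 2/7 + 4*M²/7)
(96 + D(-10))² = (96 + (2/7 + (4/7)*(-10)²))² = (96 + (2/7 + (4/7)*100))² = (96 + (2/7 + 400/7))² = (96 + 402/7)² = (1074/7)² = 1153476/49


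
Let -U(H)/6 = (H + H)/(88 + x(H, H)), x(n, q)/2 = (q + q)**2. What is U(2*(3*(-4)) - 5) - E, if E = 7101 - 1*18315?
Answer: 6369581/568 ≈ 11214.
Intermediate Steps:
x(n, q) = 8*q**2 (x(n, q) = 2*(q + q)**2 = 2*(2*q)**2 = 2*(4*q**2) = 8*q**2)
E = -11214 (E = 7101 - 18315 = -11214)
U(H) = -12*H/(88 + 8*H**2) (U(H) = -6*(H + H)/(88 + 8*H**2) = -6*2*H/(88 + 8*H**2) = -12*H/(88 + 8*H**2))
U(2*(3*(-4)) - 5) - E = -3*(2*(3*(-4)) - 5)/(22 + 2*(2*(3*(-4)) - 5)**2) - 1*(-11214) = -3*(2*(-12) - 5)/(22 + 2*(2*(-12) - 5)**2) + 11214 = -3*(-24 - 5)/(22 + 2*(-24 - 5)**2) + 11214 = -3*(-29)/(22 + 2*(-29)**2) + 11214 = -3*(-29)/(22 + 2*841) + 11214 = -3*(-29)/(22 + 1682) + 11214 = -3*(-29)/1704 + 11214 = -3*(-29)*1/1704 + 11214 = 29/568 + 11214 = 6369581/568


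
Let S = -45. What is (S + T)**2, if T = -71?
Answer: 13456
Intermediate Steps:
(S + T)**2 = (-45 - 71)**2 = (-116)**2 = 13456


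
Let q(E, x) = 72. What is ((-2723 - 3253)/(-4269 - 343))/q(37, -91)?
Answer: 83/4612 ≈ 0.017997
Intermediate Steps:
((-2723 - 3253)/(-4269 - 343))/q(37, -91) = ((-2723 - 3253)/(-4269 - 343))/72 = -5976/(-4612)*(1/72) = -5976*(-1/4612)*(1/72) = (1494/1153)*(1/72) = 83/4612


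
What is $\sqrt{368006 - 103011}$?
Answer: $\sqrt{264995} \approx 514.78$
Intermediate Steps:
$\sqrt{368006 - 103011} = \sqrt{264995}$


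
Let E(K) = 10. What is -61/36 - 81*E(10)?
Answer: -29221/36 ≈ -811.69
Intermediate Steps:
-61/36 - 81*E(10) = -61/36 - 81*10 = -61*1/36 - 810 = -61/36 - 810 = -29221/36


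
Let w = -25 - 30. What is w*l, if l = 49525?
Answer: -2723875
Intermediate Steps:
w = -55
w*l = -55*49525 = -2723875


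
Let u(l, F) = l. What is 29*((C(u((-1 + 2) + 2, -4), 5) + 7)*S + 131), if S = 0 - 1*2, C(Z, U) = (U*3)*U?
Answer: -957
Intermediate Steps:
C(Z, U) = 3*U² (C(Z, U) = (3*U)*U = 3*U²)
S = -2 (S = 0 - 2 = -2)
29*((C(u((-1 + 2) + 2, -4), 5) + 7)*S + 131) = 29*((3*5² + 7)*(-2) + 131) = 29*((3*25 + 7)*(-2) + 131) = 29*((75 + 7)*(-2) + 131) = 29*(82*(-2) + 131) = 29*(-164 + 131) = 29*(-33) = -957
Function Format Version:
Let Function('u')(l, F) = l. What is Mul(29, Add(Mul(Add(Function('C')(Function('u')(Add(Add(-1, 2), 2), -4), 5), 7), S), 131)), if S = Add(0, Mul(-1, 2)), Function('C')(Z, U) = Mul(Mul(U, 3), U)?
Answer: -957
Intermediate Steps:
Function('C')(Z, U) = Mul(3, Pow(U, 2)) (Function('C')(Z, U) = Mul(Mul(3, U), U) = Mul(3, Pow(U, 2)))
S = -2 (S = Add(0, -2) = -2)
Mul(29, Add(Mul(Add(Function('C')(Function('u')(Add(Add(-1, 2), 2), -4), 5), 7), S), 131)) = Mul(29, Add(Mul(Add(Mul(3, Pow(5, 2)), 7), -2), 131)) = Mul(29, Add(Mul(Add(Mul(3, 25), 7), -2), 131)) = Mul(29, Add(Mul(Add(75, 7), -2), 131)) = Mul(29, Add(Mul(82, -2), 131)) = Mul(29, Add(-164, 131)) = Mul(29, -33) = -957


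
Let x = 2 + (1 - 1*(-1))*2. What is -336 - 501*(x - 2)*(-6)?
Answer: 11688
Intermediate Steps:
x = 6 (x = 2 + (1 + 1)*2 = 2 + 2*2 = 2 + 4 = 6)
-336 - 501*(x - 2)*(-6) = -336 - 501*(6 - 2)*(-6) = -336 - 2004*(-6) = -336 - 501*(-24) = -336 + 12024 = 11688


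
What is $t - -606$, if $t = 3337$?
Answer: $3943$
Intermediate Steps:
$t - -606 = 3337 - -606 = 3337 + 606 = 3943$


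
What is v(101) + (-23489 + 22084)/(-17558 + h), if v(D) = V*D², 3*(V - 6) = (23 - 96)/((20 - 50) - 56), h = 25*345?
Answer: 147714851483/2304714 ≈ 64093.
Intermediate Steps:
h = 8625
V = 1621/258 (V = 6 + ((23 - 96)/((20 - 50) - 56))/3 = 6 + (-73/(-30 - 56))/3 = 6 + (-73/(-86))/3 = 6 + (-73*(-1/86))/3 = 6 + (⅓)*(73/86) = 6 + 73/258 = 1621/258 ≈ 6.2829)
v(D) = 1621*D²/258
v(101) + (-23489 + 22084)/(-17558 + h) = (1621/258)*101² + (-23489 + 22084)/(-17558 + 8625) = (1621/258)*10201 - 1405/(-8933) = 16535821/258 - 1405*(-1/8933) = 16535821/258 + 1405/8933 = 147714851483/2304714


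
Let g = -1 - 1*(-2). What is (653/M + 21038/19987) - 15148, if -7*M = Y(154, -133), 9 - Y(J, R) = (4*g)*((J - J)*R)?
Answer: -2816038919/179883 ≈ -15655.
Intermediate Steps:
g = 1 (g = -1 + 2 = 1)
Y(J, R) = 9 (Y(J, R) = 9 - 4*1*(J - J)*R = 9 - 4*0*R = 9 - 4*0 = 9 - 1*0 = 9 + 0 = 9)
M = -9/7 (M = -1/7*9 = -9/7 ≈ -1.2857)
(653/M + 21038/19987) - 15148 = (653/(-9/7) + 21038/19987) - 15148 = (653*(-7/9) + 21038*(1/19987)) - 15148 = (-4571/9 + 21038/19987) - 15148 = -91171235/179883 - 15148 = -2816038919/179883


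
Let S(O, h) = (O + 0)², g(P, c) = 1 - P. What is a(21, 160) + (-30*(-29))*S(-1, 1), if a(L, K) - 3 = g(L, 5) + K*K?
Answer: 26453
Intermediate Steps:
S(O, h) = O²
a(L, K) = 4 + K² - L (a(L, K) = 3 + ((1 - L) + K*K) = 3 + ((1 - L) + K²) = 3 + (1 + K² - L) = 4 + K² - L)
a(21, 160) + (-30*(-29))*S(-1, 1) = (4 + 160² - 1*21) - 30*(-29)*(-1)² = (4 + 25600 - 21) + 870*1 = 25583 + 870 = 26453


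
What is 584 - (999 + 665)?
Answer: -1080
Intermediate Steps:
584 - (999 + 665) = 584 - 1*1664 = 584 - 1664 = -1080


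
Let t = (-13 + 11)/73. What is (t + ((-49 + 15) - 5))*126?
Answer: -358974/73 ≈ -4917.5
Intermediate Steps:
t = -2/73 (t = -2*1/73 = -2/73 ≈ -0.027397)
(t + ((-49 + 15) - 5))*126 = (-2/73 + ((-49 + 15) - 5))*126 = (-2/73 + (-34 - 5))*126 = (-2/73 - 39)*126 = -2849/73*126 = -358974/73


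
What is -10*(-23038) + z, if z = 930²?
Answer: 1095280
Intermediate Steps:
z = 864900
-10*(-23038) + z = -10*(-23038) + 864900 = 230380 + 864900 = 1095280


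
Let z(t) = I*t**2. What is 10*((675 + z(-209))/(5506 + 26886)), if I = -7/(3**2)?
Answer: -374615/36441 ≈ -10.280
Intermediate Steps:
I = -7/9 ≈ -0.77778
z(t) = -7*t**2/9
10*((675 + z(-209))/(5506 + 26886)) = 10*((675 - 7/9*(-209)**2)/(5506 + 26886)) = 10*((675 - 7/9*43681)/32392) = 10*((675 - 305767/9)*(1/32392)) = 10*(-299692/9*1/32392) = 10*(-74923/72882) = -374615/36441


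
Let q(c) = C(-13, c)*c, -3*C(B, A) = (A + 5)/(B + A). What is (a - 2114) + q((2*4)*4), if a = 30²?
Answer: -70382/57 ≈ -1234.8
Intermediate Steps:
C(B, A) = -(5 + A)/(3*(A + B)) (C(B, A) = -(A + 5)/(3*(B + A)) = -(5 + A)/(3*(A + B)))
a = 900
q(c) = c*(-5 - c)/(3*(-13 + c)) (q(c) = ((-5 - c)/(3*(c - 13)))*c = ((-5 - c)/(3*(-13 + c)))*c = c*(-5 - c)/(3*(-13 + c)))
(a - 2114) + q((2*4)*4) = (900 - 2114) - (2*4)*4*(5 + (2*4)*4)/(-39 + 3*((2*4)*4)) = -1214 - 8*4*(5 + 8*4)/(-39 + 3*(8*4)) = -1214 - 1*32*(5 + 32)/(-39 + 3*32) = -1214 - 1*32*37/(-39 + 96) = -1214 - 1*32*37/57 = -1214 - 1*32*1/57*37 = -1214 - 1184/57 = -70382/57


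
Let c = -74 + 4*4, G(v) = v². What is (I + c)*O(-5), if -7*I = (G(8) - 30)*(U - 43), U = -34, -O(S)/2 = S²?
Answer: -15800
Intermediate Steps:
O(S) = -2*S²
I = 374 (I = -(8² - 30)*(-34 - 43)/7 = -(64 - 30)*(-77)/7 = -34*(-77)/7 = -⅐*(-2618) = 374)
c = -58 (c = -74 + 16 = -58)
(I + c)*O(-5) = (374 - 58)*(-2*(-5)²) = 316*(-2*25) = 316*(-50) = -15800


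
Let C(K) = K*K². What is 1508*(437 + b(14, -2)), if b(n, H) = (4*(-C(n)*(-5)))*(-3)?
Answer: -247618124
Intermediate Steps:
C(K) = K³
b(n, H) = -60*n³ (b(n, H) = (4*(-n³*(-5)))*(-3) = (4*(5*n³))*(-3) = (20*n³)*(-3) = -60*n³)
1508*(437 + b(14, -2)) = 1508*(437 - 60*14³) = 1508*(437 - 60*2744) = 1508*(437 - 164640) = 1508*(-164203) = -247618124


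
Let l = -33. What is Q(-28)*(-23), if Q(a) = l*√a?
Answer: 1518*I*√7 ≈ 4016.3*I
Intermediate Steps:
Q(a) = -33*√a
Q(-28)*(-23) = -66*I*√7*(-23) = 1518*I*√7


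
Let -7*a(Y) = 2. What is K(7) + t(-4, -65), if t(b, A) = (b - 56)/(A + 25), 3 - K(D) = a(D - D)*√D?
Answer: 9/2 + 2*√7/7 ≈ 5.2559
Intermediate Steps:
a(Y) = -2/7 (a(Y) = -⅐*2 = -2/7)
K(D) = 3 + 2*√D/7 (K(D) = 3 - (-2)*√D/7 = 3 + 2*√D/7)
t(b, A) = (-56 + b)/(25 + A)
K(7) + t(-4, -65) = (3 + 2*√7/7) + (-56 - 4)/(25 - 65) = (3 + 2*√7/7) - 60/(-40) = (3 + 2*√7/7) - 1/40*(-60) = (3 + 2*√7/7) + 3/2 = 9/2 + 2*√7/7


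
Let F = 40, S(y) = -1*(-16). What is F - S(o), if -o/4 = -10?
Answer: 24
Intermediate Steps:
o = 40 (o = -4*(-10) = 40)
S(y) = 16
F - S(o) = 40 - 1*16 = 40 - 16 = 24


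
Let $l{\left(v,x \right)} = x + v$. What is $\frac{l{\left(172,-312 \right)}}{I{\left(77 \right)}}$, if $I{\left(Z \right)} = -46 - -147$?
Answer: $- \frac{140}{101} \approx -1.3861$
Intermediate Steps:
$I{\left(Z \right)} = 101$ ($I{\left(Z \right)} = -46 + 147 = 101$)
$l{\left(v,x \right)} = v + x$
$\frac{l{\left(172,-312 \right)}}{I{\left(77 \right)}} = \frac{172 - 312}{101} = \left(-140\right) \frac{1}{101} = - \frac{140}{101}$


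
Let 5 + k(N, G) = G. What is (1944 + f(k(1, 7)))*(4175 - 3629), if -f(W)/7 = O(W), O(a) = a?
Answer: 1053780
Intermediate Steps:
k(N, G) = -5 + G
f(W) = -7*W
(1944 + f(k(1, 7)))*(4175 - 3629) = (1944 - 7*(-5 + 7))*(4175 - 3629) = (1944 - 7*2)*546 = (1944 - 14)*546 = 1930*546 = 1053780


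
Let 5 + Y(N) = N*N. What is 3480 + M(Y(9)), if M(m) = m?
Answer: 3556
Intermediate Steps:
Y(N) = -5 + N² (Y(N) = -5 + N*N = -5 + N²)
3480 + M(Y(9)) = 3480 + (-5 + 9²) = 3480 + (-5 + 81) = 3480 + 76 = 3556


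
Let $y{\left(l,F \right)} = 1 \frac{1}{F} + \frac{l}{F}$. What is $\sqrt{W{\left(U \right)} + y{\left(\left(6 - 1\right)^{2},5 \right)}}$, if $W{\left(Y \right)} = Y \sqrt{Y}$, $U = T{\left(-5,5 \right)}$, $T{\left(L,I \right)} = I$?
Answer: $\frac{\sqrt{130 + 125 \sqrt{5}}}{5} \approx 4.0473$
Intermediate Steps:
$y{\left(l,F \right)} = \frac{1}{F} + \frac{l}{F}$
$U = 5$
$W{\left(Y \right)} = Y^{\frac{3}{2}}$
$\sqrt{W{\left(U \right)} + y{\left(\left(6 - 1\right)^{2},5 \right)}} = \sqrt{5^{\frac{3}{2}} + \frac{1 + \left(6 - 1\right)^{2}}{5}} = \sqrt{5 \sqrt{5} + \frac{1 + 5^{2}}{5}} = \sqrt{5 \sqrt{5} + \frac{1 + 25}{5}} = \sqrt{5 \sqrt{5} + \frac{1}{5} \cdot 26} = \sqrt{5 \sqrt{5} + \frac{26}{5}} = \sqrt{\frac{26}{5} + 5 \sqrt{5}}$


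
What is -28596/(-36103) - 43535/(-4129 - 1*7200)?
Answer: 1895708189/409010887 ≈ 4.6349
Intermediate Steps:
-28596/(-36103) - 43535/(-4129 - 1*7200) = -28596*(-1/36103) - 43535/(-4129 - 7200) = 28596/36103 - 43535/(-11329) = 28596/36103 - 43535*(-1/11329) = 28596/36103 + 43535/11329 = 1895708189/409010887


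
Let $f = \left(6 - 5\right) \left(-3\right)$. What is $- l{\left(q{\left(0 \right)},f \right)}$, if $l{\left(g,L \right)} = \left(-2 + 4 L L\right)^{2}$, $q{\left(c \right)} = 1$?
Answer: $-1156$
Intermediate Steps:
$f = -3$ ($f = 1 \left(-3\right) = -3$)
$l{\left(g,L \right)} = \left(-2 + 4 L^{2}\right)^{2}$
$- l{\left(q{\left(0 \right)},f \right)} = - 4 \left(-1 + 2 \left(-3\right)^{2}\right)^{2} = - 4 \left(-1 + 2 \cdot 9\right)^{2} = - 4 \left(-1 + 18\right)^{2} = - 4 \cdot 17^{2} = - 4 \cdot 289 = \left(-1\right) 1156 = -1156$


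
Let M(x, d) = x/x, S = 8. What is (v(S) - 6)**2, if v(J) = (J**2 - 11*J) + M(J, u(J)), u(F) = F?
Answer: 841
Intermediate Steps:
M(x, d) = 1
v(J) = 1 + J**2 - 11*J (v(J) = (J**2 - 11*J) + 1 = 1 + J**2 - 11*J)
(v(S) - 6)**2 = ((1 + 8**2 - 11*8) - 6)**2 = ((1 + 64 - 88) - 6)**2 = (-23 - 6)**2 = (-29)**2 = 841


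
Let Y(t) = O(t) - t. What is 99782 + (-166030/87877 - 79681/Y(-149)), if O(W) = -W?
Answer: 2605974154395/26187346 ≈ 99513.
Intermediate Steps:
Y(t) = -2*t (Y(t) = -t - t = -2*t)
99782 + (-166030/87877 - 79681/Y(-149)) = 99782 + (-166030/87877 - 79681/((-2*(-149)))) = 99782 + (-166030*1/87877 - 79681/298) = 99782 + (-166030/87877 - 79681*1/298) = 99782 + (-166030/87877 - 79681/298) = 99782 - 7051604177/26187346 = 2605974154395/26187346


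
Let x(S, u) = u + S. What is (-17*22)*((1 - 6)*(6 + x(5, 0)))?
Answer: 20570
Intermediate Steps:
x(S, u) = S + u
(-17*22)*((1 - 6)*(6 + x(5, 0))) = (-17*22)*((1 - 6)*(6 + (5 + 0))) = -(-1870)*(6 + 5) = -(-1870)*11 = -374*(-55) = 20570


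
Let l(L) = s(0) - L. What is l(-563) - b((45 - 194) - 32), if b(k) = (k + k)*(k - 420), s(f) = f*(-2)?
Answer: -216999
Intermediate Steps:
s(f) = -2*f
l(L) = -L (l(L) = -2*0 - L = 0 - L = -L)
b(k) = 2*k*(-420 + k) (b(k) = (2*k)*(-420 + k) = 2*k*(-420 + k))
l(-563) - b((45 - 194) - 32) = -1*(-563) - 2*((45 - 194) - 32)*(-420 + ((45 - 194) - 32)) = 563 - 2*(-149 - 32)*(-420 + (-149 - 32)) = 563 - 2*(-181)*(-420 - 181) = 563 - 2*(-181)*(-601) = 563 - 1*217562 = 563 - 217562 = -216999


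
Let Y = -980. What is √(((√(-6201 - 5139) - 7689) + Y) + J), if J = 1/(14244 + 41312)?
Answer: √(-6689150221107 + 13889111112*I*√35)/27778 ≈ 0.57185 + 93.109*I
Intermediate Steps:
J = 1/55556 ≈ 1.8000e-5
√(((√(-6201 - 5139) - 7689) + Y) + J) = √(((√(-6201 - 5139) - 7689) - 980) + 1/55556) = √(((√(-11340) - 7689) - 980) + 1/55556) = √(((18*I*√35 - 7689) - 980) + 1/55556) = √(((-7689 + 18*I*√35) - 980) + 1/55556) = √((-8669 + 18*I*√35) + 1/55556) = √(-481614963/55556 + 18*I*√35)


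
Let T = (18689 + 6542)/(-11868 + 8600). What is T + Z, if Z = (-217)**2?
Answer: 153861621/3268 ≈ 47081.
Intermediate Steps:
Z = 47089
T = -25231/3268 (T = 25231/(-3268) = 25231*(-1/3268) = -25231/3268 ≈ -7.7206)
T + Z = -25231/3268 + 47089 = 153861621/3268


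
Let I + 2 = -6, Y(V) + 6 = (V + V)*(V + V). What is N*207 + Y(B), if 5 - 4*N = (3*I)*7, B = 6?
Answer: 36363/4 ≈ 9090.8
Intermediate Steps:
Y(V) = -6 + 4*V**2 (Y(V) = -6 + (V + V)*(V + V) = -6 + (2*V)*(2*V) = -6 + 4*V**2)
I = -8 (I = -2 - 6 = -8)
N = 173/4 (N = 5/4 - 3*(-8)*7/4 = 5/4 - (-6)*7 = 5/4 - 1/4*(-168) = 5/4 + 42 = 173/4 ≈ 43.250)
N*207 + Y(B) = (173/4)*207 + (-6 + 4*6**2) = 35811/4 + (-6 + 4*36) = 35811/4 + (-6 + 144) = 35811/4 + 138 = 36363/4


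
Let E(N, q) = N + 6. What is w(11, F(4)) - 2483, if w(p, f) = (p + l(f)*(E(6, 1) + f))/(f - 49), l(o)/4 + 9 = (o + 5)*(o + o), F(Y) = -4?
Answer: -131066/53 ≈ -2472.9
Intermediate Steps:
E(N, q) = 6 + N
l(o) = -36 + 8*o*(5 + o) (l(o) = -36 + 4*((o + 5)*(o + o)) = -36 + 4*((5 + o)*(2*o)) = -36 + 4*(2*o*(5 + o)) = -36 + 8*o*(5 + o))
w(p, f) = (p + (12 + f)*(-36 + 8*f² + 40*f))/(-49 + f) (w(p, f) = (p + (-36 + 8*f² + 40*f)*((6 + 6) + f))/(f - 49) = (p + (-36 + 8*f² + 40*f)*(12 + f))/(-49 + f) = (p + (12 + f)*(-36 + 8*f² + 40*f))/(-49 + f))
w(11, F(4)) - 2483 = (-432 + 11 + 8*(-4)³ + 136*(-4)² + 444*(-4))/(-49 - 4) - 2483 = (-432 + 11 + 8*(-64) + 136*16 - 1776)/(-53) - 2483 = -(-432 + 11 - 512 + 2176 - 1776)/53 - 2483 = -1/53*(-533) - 2483 = 533/53 - 2483 = -131066/53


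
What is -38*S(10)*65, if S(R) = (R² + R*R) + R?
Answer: -518700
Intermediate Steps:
S(R) = R + 2*R² (S(R) = (R² + R²) + R = 2*R² + R = R + 2*R²)
-38*S(10)*65 = -380*(1 + 2*10)*65 = -380*(1 + 20)*65 = -380*21*65 = -38*210*65 = -7980*65 = -518700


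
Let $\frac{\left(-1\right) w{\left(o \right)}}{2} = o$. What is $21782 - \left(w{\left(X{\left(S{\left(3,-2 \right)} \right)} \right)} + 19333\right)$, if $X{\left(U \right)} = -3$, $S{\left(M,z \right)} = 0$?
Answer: $2443$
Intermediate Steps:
$w{\left(o \right)} = - 2 o$
$21782 - \left(w{\left(X{\left(S{\left(3,-2 \right)} \right)} \right)} + 19333\right) = 21782 - \left(\left(-2\right) \left(-3\right) + 19333\right) = 21782 - \left(6 + 19333\right) = 21782 - 19339 = 2443$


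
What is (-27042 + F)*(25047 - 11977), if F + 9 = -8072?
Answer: -459057610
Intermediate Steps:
F = -8081 (F = -9 - 8072 = -8081)
(-27042 + F)*(25047 - 11977) = (-27042 - 8081)*(25047 - 11977) = -35123*13070 = -459057610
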